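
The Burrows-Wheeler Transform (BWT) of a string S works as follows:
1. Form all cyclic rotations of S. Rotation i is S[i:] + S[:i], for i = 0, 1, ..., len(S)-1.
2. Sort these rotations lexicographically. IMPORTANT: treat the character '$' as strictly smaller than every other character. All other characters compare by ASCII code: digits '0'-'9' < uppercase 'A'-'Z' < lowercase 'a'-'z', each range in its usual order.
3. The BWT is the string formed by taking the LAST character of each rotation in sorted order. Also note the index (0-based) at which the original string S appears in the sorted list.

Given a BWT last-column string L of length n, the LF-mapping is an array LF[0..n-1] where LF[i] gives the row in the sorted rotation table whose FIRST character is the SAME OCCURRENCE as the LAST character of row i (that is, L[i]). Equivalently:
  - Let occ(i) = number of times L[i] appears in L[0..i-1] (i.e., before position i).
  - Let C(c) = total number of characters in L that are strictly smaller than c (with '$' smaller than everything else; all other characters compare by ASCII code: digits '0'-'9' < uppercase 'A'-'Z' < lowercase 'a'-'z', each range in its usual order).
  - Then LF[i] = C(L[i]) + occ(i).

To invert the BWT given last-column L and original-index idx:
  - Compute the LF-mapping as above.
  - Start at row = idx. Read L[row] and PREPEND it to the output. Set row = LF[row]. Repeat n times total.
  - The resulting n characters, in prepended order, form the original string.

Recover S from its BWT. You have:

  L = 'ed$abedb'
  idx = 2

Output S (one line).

LF mapping: 6 4 0 1 2 7 5 3
Walk LF starting at row 2, prepending L[row]:
  step 1: row=2, L[2]='$', prepend. Next row=LF[2]=0
  step 2: row=0, L[0]='e', prepend. Next row=LF[0]=6
  step 3: row=6, L[6]='d', prepend. Next row=LF[6]=5
  step 4: row=5, L[5]='e', prepend. Next row=LF[5]=7
  step 5: row=7, L[7]='b', prepend. Next row=LF[7]=3
  step 6: row=3, L[3]='a', prepend. Next row=LF[3]=1
  step 7: row=1, L[1]='d', prepend. Next row=LF[1]=4
  step 8: row=4, L[4]='b', prepend. Next row=LF[4]=2
Reversed output: bdabede$

Answer: bdabede$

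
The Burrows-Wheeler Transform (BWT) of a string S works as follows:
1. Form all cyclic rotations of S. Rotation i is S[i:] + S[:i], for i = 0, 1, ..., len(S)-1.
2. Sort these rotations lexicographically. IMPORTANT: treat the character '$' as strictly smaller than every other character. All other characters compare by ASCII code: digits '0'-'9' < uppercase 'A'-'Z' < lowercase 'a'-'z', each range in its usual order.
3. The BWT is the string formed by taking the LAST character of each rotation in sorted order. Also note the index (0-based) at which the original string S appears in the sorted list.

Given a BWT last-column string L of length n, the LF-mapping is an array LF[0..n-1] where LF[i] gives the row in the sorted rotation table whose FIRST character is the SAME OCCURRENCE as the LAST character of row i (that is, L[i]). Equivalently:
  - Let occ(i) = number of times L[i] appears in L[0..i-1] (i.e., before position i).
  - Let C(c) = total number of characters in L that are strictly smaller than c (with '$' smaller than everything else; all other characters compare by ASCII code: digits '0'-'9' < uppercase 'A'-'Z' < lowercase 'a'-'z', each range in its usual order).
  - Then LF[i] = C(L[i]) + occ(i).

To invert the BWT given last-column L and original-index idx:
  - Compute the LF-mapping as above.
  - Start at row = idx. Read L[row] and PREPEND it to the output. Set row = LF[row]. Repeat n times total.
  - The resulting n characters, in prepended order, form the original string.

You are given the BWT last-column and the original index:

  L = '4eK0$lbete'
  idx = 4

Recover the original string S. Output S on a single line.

Answer: beetle0K4$

Derivation:
LF mapping: 2 5 3 1 0 8 4 6 9 7
Walk LF starting at row 4, prepending L[row]:
  step 1: row=4, L[4]='$', prepend. Next row=LF[4]=0
  step 2: row=0, L[0]='4', prepend. Next row=LF[0]=2
  step 3: row=2, L[2]='K', prepend. Next row=LF[2]=3
  step 4: row=3, L[3]='0', prepend. Next row=LF[3]=1
  step 5: row=1, L[1]='e', prepend. Next row=LF[1]=5
  step 6: row=5, L[5]='l', prepend. Next row=LF[5]=8
  step 7: row=8, L[8]='t', prepend. Next row=LF[8]=9
  step 8: row=9, L[9]='e', prepend. Next row=LF[9]=7
  step 9: row=7, L[7]='e', prepend. Next row=LF[7]=6
  step 10: row=6, L[6]='b', prepend. Next row=LF[6]=4
Reversed output: beetle0K4$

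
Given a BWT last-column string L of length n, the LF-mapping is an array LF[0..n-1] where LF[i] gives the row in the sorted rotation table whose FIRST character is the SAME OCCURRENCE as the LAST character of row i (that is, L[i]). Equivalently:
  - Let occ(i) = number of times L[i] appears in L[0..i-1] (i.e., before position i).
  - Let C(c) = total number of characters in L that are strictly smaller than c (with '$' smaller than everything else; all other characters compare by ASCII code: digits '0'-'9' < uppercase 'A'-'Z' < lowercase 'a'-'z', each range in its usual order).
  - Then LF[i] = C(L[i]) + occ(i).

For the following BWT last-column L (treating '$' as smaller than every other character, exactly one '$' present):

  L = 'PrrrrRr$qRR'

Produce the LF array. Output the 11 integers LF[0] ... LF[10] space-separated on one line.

Answer: 1 6 7 8 9 2 10 0 5 3 4

Derivation:
Char counts: '$':1, 'P':1, 'R':3, 'q':1, 'r':5
C (first-col start): C('$')=0, C('P')=1, C('R')=2, C('q')=5, C('r')=6
L[0]='P': occ=0, LF[0]=C('P')+0=1+0=1
L[1]='r': occ=0, LF[1]=C('r')+0=6+0=6
L[2]='r': occ=1, LF[2]=C('r')+1=6+1=7
L[3]='r': occ=2, LF[3]=C('r')+2=6+2=8
L[4]='r': occ=3, LF[4]=C('r')+3=6+3=9
L[5]='R': occ=0, LF[5]=C('R')+0=2+0=2
L[6]='r': occ=4, LF[6]=C('r')+4=6+4=10
L[7]='$': occ=0, LF[7]=C('$')+0=0+0=0
L[8]='q': occ=0, LF[8]=C('q')+0=5+0=5
L[9]='R': occ=1, LF[9]=C('R')+1=2+1=3
L[10]='R': occ=2, LF[10]=C('R')+2=2+2=4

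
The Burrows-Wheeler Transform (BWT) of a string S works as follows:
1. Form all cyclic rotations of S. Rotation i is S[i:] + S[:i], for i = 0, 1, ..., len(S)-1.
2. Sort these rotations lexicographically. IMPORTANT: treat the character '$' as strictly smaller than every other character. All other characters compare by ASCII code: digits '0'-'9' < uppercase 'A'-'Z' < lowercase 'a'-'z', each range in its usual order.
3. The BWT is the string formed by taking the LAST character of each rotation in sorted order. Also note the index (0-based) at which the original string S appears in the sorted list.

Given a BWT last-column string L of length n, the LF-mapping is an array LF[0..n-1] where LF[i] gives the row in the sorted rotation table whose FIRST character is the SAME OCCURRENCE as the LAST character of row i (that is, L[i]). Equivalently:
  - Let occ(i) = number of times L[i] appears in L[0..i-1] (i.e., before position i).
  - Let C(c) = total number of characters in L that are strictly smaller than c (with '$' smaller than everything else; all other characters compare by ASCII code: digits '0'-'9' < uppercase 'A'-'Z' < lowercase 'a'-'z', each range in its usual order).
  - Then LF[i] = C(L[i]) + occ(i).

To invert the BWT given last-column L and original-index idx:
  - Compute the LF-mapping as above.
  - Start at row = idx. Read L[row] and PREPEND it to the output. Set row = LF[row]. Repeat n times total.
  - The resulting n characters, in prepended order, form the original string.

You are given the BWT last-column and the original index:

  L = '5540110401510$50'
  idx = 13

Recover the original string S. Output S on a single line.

LF mapping: 12 13 10 1 6 7 2 11 3 8 14 9 4 0 15 5
Walk LF starting at row 13, prepending L[row]:
  step 1: row=13, L[13]='$', prepend. Next row=LF[13]=0
  step 2: row=0, L[0]='5', prepend. Next row=LF[0]=12
  step 3: row=12, L[12]='0', prepend. Next row=LF[12]=4
  step 4: row=4, L[4]='1', prepend. Next row=LF[4]=6
  step 5: row=6, L[6]='0', prepend. Next row=LF[6]=2
  step 6: row=2, L[2]='4', prepend. Next row=LF[2]=10
  step 7: row=10, L[10]='5', prepend. Next row=LF[10]=14
  step 8: row=14, L[14]='5', prepend. Next row=LF[14]=15
  step 9: row=15, L[15]='0', prepend. Next row=LF[15]=5
  step 10: row=5, L[5]='1', prepend. Next row=LF[5]=7
  step 11: row=7, L[7]='4', prepend. Next row=LF[7]=11
  step 12: row=11, L[11]='1', prepend. Next row=LF[11]=9
  step 13: row=9, L[9]='1', prepend. Next row=LF[9]=8
  step 14: row=8, L[8]='0', prepend. Next row=LF[8]=3
  step 15: row=3, L[3]='0', prepend. Next row=LF[3]=1
  step 16: row=1, L[1]='5', prepend. Next row=LF[1]=13
Reversed output: 500114105540105$

Answer: 500114105540105$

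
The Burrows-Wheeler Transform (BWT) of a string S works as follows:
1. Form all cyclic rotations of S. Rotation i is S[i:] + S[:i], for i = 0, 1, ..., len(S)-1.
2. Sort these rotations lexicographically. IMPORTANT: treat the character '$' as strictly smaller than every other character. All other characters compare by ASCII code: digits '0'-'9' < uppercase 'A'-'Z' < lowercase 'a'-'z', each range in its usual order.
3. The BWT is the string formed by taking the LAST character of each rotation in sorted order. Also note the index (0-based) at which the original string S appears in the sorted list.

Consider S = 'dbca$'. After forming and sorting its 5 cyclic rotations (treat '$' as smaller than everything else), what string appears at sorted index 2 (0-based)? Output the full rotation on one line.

Answer: bca$d

Derivation:
All 5 rotations (rotation i = S[i:]+S[:i]):
  rot[0] = dbca$
  rot[1] = bca$d
  rot[2] = ca$db
  rot[3] = a$dbc
  rot[4] = $dbca
Sorted (with $ < everything):
  sorted[0] = $dbca
  sorted[1] = a$dbc
  sorted[2] = bca$d
  sorted[3] = ca$db
  sorted[4] = dbca$
sorted[2] = bca$d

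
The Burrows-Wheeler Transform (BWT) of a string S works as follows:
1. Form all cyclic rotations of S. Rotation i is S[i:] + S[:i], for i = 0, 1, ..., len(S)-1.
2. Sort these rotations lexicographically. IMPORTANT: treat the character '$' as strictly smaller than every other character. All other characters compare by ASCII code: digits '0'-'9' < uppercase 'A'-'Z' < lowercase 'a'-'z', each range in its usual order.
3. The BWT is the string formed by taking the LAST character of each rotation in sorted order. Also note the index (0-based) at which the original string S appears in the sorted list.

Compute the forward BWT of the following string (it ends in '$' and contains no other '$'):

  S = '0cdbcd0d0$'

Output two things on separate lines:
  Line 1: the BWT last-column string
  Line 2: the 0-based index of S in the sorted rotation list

All 10 rotations (rotation i = S[i:]+S[:i]):
  rot[0] = 0cdbcd0d0$
  rot[1] = cdbcd0d0$0
  rot[2] = dbcd0d0$0c
  rot[3] = bcd0d0$0cd
  rot[4] = cd0d0$0cdb
  rot[5] = d0d0$0cdbc
  rot[6] = 0d0$0cdbcd
  rot[7] = d0$0cdbcd0
  rot[8] = 0$0cdbcd0d
  rot[9] = $0cdbcd0d0
Sorted (with $ < everything):
  sorted[0] = $0cdbcd0d0  (last char: '0')
  sorted[1] = 0$0cdbcd0d  (last char: 'd')
  sorted[2] = 0cdbcd0d0$  (last char: '$')
  sorted[3] = 0d0$0cdbcd  (last char: 'd')
  sorted[4] = bcd0d0$0cd  (last char: 'd')
  sorted[5] = cd0d0$0cdb  (last char: 'b')
  sorted[6] = cdbcd0d0$0  (last char: '0')
  sorted[7] = d0$0cdbcd0  (last char: '0')
  sorted[8] = d0d0$0cdbc  (last char: 'c')
  sorted[9] = dbcd0d0$0c  (last char: 'c')
Last column: 0d$ddb00cc
Original string S is at sorted index 2

Answer: 0d$ddb00cc
2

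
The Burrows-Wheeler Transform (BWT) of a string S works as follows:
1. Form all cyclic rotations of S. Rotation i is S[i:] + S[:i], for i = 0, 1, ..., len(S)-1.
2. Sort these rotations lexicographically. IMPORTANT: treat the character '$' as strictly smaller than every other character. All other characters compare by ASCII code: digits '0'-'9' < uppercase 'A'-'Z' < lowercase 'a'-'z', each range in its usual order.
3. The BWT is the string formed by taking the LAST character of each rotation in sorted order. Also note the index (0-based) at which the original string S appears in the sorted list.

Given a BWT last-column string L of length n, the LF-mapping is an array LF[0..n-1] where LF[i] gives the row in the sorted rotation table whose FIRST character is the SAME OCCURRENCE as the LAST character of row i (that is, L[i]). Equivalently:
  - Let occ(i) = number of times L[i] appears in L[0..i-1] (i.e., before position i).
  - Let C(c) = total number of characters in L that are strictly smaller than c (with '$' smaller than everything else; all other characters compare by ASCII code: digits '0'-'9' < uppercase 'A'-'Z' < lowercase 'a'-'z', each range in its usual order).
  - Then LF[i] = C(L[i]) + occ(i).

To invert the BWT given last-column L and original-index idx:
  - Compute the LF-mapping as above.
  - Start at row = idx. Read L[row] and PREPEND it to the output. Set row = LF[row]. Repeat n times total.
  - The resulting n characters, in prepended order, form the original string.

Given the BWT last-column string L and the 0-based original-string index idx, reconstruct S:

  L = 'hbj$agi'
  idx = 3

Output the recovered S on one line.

Answer: gijbah$

Derivation:
LF mapping: 4 2 6 0 1 3 5
Walk LF starting at row 3, prepending L[row]:
  step 1: row=3, L[3]='$', prepend. Next row=LF[3]=0
  step 2: row=0, L[0]='h', prepend. Next row=LF[0]=4
  step 3: row=4, L[4]='a', prepend. Next row=LF[4]=1
  step 4: row=1, L[1]='b', prepend. Next row=LF[1]=2
  step 5: row=2, L[2]='j', prepend. Next row=LF[2]=6
  step 6: row=6, L[6]='i', prepend. Next row=LF[6]=5
  step 7: row=5, L[5]='g', prepend. Next row=LF[5]=3
Reversed output: gijbah$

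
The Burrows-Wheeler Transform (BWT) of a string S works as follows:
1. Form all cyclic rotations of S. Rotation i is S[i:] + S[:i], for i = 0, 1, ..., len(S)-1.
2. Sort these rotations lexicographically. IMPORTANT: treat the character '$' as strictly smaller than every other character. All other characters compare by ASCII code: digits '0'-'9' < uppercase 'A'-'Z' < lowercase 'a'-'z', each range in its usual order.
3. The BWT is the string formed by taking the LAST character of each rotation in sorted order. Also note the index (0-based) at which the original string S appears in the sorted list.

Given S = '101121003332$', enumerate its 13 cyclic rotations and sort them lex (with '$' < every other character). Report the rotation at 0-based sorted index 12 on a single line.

All 13 rotations (rotation i = S[i:]+S[:i]):
  rot[0] = 101121003332$
  rot[1] = 01121003332$1
  rot[2] = 1121003332$10
  rot[3] = 121003332$101
  rot[4] = 21003332$1011
  rot[5] = 1003332$10112
  rot[6] = 003332$101121
  rot[7] = 03332$1011210
  rot[8] = 3332$10112100
  rot[9] = 332$101121003
  rot[10] = 32$1011210033
  rot[11] = 2$10112100333
  rot[12] = $101121003332
Sorted (with $ < everything):
  sorted[0] = $101121003332
  sorted[1] = 003332$101121
  sorted[2] = 01121003332$1
  sorted[3] = 03332$1011210
  sorted[4] = 1003332$10112
  sorted[5] = 101121003332$
  sorted[6] = 1121003332$10
  sorted[7] = 121003332$101
  sorted[8] = 2$10112100333
  sorted[9] = 21003332$1011
  sorted[10] = 32$1011210033
  sorted[11] = 332$101121003
  sorted[12] = 3332$10112100
sorted[12] = 3332$10112100

Answer: 3332$10112100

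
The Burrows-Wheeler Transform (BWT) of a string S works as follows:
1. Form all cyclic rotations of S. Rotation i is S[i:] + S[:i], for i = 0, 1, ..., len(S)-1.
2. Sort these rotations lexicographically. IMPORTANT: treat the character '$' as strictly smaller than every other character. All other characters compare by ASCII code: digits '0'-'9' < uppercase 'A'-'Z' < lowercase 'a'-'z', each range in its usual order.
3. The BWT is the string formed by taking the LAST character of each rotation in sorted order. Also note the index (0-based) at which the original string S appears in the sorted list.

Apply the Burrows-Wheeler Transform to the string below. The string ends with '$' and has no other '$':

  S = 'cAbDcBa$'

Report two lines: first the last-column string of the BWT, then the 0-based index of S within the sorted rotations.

Answer: accbBA$D
6

Derivation:
All 8 rotations (rotation i = S[i:]+S[:i]):
  rot[0] = cAbDcBa$
  rot[1] = AbDcBa$c
  rot[2] = bDcBa$cA
  rot[3] = DcBa$cAb
  rot[4] = cBa$cAbD
  rot[5] = Ba$cAbDc
  rot[6] = a$cAbDcB
  rot[7] = $cAbDcBa
Sorted (with $ < everything):
  sorted[0] = $cAbDcBa  (last char: 'a')
  sorted[1] = AbDcBa$c  (last char: 'c')
  sorted[2] = Ba$cAbDc  (last char: 'c')
  sorted[3] = DcBa$cAb  (last char: 'b')
  sorted[4] = a$cAbDcB  (last char: 'B')
  sorted[5] = bDcBa$cA  (last char: 'A')
  sorted[6] = cAbDcBa$  (last char: '$')
  sorted[7] = cBa$cAbD  (last char: 'D')
Last column: accbBA$D
Original string S is at sorted index 6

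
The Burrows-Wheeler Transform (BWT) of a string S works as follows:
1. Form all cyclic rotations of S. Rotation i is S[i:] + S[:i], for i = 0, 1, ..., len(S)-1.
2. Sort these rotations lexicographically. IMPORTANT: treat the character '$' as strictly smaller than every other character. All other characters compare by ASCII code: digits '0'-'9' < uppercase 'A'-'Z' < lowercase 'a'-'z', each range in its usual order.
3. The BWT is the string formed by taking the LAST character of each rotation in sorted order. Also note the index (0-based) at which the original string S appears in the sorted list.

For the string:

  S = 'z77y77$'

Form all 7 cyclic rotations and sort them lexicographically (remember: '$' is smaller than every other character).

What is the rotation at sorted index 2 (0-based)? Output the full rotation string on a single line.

Answer: 77$z77y

Derivation:
All 7 rotations (rotation i = S[i:]+S[:i]):
  rot[0] = z77y77$
  rot[1] = 77y77$z
  rot[2] = 7y77$z7
  rot[3] = y77$z77
  rot[4] = 77$z77y
  rot[5] = 7$z77y7
  rot[6] = $z77y77
Sorted (with $ < everything):
  sorted[0] = $z77y77
  sorted[1] = 7$z77y7
  sorted[2] = 77$z77y
  sorted[3] = 77y77$z
  sorted[4] = 7y77$z7
  sorted[5] = y77$z77
  sorted[6] = z77y77$
sorted[2] = 77$z77y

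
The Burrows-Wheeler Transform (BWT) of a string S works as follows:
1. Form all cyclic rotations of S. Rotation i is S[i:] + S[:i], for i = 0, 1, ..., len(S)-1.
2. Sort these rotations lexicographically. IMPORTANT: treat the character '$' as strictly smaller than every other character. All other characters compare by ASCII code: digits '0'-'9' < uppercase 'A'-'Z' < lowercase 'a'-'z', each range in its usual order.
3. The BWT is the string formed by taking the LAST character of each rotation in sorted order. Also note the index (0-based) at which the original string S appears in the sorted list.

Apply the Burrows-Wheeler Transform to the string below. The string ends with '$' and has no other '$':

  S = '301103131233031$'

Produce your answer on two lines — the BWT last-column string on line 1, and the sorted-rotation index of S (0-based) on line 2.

Answer: 1331310331$30102
10

Derivation:
All 16 rotations (rotation i = S[i:]+S[:i]):
  rot[0] = 301103131233031$
  rot[1] = 01103131233031$3
  rot[2] = 1103131233031$30
  rot[3] = 103131233031$301
  rot[4] = 03131233031$3011
  rot[5] = 3131233031$30110
  rot[6] = 131233031$301103
  rot[7] = 31233031$3011031
  rot[8] = 1233031$30110313
  rot[9] = 233031$301103131
  rot[10] = 33031$3011031312
  rot[11] = 3031$30110313123
  rot[12] = 031$301103131233
  rot[13] = 31$3011031312330
  rot[14] = 1$30110313123303
  rot[15] = $301103131233031
Sorted (with $ < everything):
  sorted[0] = $301103131233031  (last char: '1')
  sorted[1] = 01103131233031$3  (last char: '3')
  sorted[2] = 031$301103131233  (last char: '3')
  sorted[3] = 03131233031$3011  (last char: '1')
  sorted[4] = 1$30110313123303  (last char: '3')
  sorted[5] = 103131233031$301  (last char: '1')
  sorted[6] = 1103131233031$30  (last char: '0')
  sorted[7] = 1233031$30110313  (last char: '3')
  sorted[8] = 131233031$301103  (last char: '3')
  sorted[9] = 233031$301103131  (last char: '1')
  sorted[10] = 301103131233031$  (last char: '$')
  sorted[11] = 3031$30110313123  (last char: '3')
  sorted[12] = 31$3011031312330  (last char: '0')
  sorted[13] = 31233031$3011031  (last char: '1')
  sorted[14] = 3131233031$30110  (last char: '0')
  sorted[15] = 33031$3011031312  (last char: '2')
Last column: 1331310331$30102
Original string S is at sorted index 10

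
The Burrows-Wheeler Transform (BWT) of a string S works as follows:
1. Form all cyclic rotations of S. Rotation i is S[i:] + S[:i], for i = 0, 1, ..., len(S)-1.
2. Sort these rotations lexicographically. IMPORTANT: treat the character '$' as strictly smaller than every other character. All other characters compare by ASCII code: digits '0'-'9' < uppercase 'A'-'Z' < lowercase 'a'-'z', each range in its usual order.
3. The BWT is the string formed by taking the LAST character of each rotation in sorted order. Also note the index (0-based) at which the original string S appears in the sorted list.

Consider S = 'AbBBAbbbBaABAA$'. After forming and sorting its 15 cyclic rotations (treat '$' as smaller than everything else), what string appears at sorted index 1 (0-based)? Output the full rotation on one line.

All 15 rotations (rotation i = S[i:]+S[:i]):
  rot[0] = AbBBAbbbBaABAA$
  rot[1] = bBBAbbbBaABAA$A
  rot[2] = BBAbbbBaABAA$Ab
  rot[3] = BAbbbBaABAA$AbB
  rot[4] = AbbbBaABAA$AbBB
  rot[5] = bbbBaABAA$AbBBA
  rot[6] = bbBaABAA$AbBBAb
  rot[7] = bBaABAA$AbBBAbb
  rot[8] = BaABAA$AbBBAbbb
  rot[9] = aABAA$AbBBAbbbB
  rot[10] = ABAA$AbBBAbbbBa
  rot[11] = BAA$AbBBAbbbBaA
  rot[12] = AA$AbBBAbbbBaAB
  rot[13] = A$AbBBAbbbBaABA
  rot[14] = $AbBBAbbbBaABAA
Sorted (with $ < everything):
  sorted[0] = $AbBBAbbbBaABAA
  sorted[1] = A$AbBBAbbbBaABA
  sorted[2] = AA$AbBBAbbbBaAB
  sorted[3] = ABAA$AbBBAbbbBa
  sorted[4] = AbBBAbbbBaABAA$
  sorted[5] = AbbbBaABAA$AbBB
  sorted[6] = BAA$AbBBAbbbBaA
  sorted[7] = BAbbbBaABAA$AbB
  sorted[8] = BBAbbbBaABAA$Ab
  sorted[9] = BaABAA$AbBBAbbb
  sorted[10] = aABAA$AbBBAbbbB
  sorted[11] = bBBAbbbBaABAA$A
  sorted[12] = bBaABAA$AbBBAbb
  sorted[13] = bbBaABAA$AbBBAb
  sorted[14] = bbbBaABAA$AbBBA
sorted[1] = A$AbBBAbbbBaABA

Answer: A$AbBBAbbbBaABA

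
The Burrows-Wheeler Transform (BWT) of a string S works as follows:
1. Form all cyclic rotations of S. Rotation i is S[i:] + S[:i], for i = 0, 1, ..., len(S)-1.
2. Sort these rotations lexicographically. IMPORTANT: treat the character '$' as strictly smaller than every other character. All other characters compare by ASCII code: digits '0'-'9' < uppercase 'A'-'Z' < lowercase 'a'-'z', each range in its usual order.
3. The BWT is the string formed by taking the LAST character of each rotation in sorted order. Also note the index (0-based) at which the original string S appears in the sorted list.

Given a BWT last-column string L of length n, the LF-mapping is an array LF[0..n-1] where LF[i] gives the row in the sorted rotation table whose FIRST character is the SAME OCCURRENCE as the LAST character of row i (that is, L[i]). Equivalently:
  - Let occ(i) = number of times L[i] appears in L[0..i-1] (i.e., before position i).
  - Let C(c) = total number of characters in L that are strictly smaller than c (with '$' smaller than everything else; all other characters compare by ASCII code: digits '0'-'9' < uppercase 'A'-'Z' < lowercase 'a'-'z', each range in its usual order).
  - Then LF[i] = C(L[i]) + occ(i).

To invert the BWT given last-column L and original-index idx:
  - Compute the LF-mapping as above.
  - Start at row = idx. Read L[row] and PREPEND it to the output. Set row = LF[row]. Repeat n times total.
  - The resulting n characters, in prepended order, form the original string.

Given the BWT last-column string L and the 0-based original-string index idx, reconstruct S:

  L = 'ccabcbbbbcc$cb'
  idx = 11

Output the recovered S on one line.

LF mapping: 8 9 1 2 10 3 4 5 6 11 12 0 13 7
Walk LF starting at row 11, prepending L[row]:
  step 1: row=11, L[11]='$', prepend. Next row=LF[11]=0
  step 2: row=0, L[0]='c', prepend. Next row=LF[0]=8
  step 3: row=8, L[8]='b', prepend. Next row=LF[8]=6
  step 4: row=6, L[6]='b', prepend. Next row=LF[6]=4
  step 5: row=4, L[4]='c', prepend. Next row=LF[4]=10
  step 6: row=10, L[10]='c', prepend. Next row=LF[10]=12
  step 7: row=12, L[12]='c', prepend. Next row=LF[12]=13
  step 8: row=13, L[13]='b', prepend. Next row=LF[13]=7
  step 9: row=7, L[7]='b', prepend. Next row=LF[7]=5
  step 10: row=5, L[5]='b', prepend. Next row=LF[5]=3
  step 11: row=3, L[3]='b', prepend. Next row=LF[3]=2
  step 12: row=2, L[2]='a', prepend. Next row=LF[2]=1
  step 13: row=1, L[1]='c', prepend. Next row=LF[1]=9
  step 14: row=9, L[9]='c', prepend. Next row=LF[9]=11
Reversed output: ccabbbbcccbbc$

Answer: ccabbbbcccbbc$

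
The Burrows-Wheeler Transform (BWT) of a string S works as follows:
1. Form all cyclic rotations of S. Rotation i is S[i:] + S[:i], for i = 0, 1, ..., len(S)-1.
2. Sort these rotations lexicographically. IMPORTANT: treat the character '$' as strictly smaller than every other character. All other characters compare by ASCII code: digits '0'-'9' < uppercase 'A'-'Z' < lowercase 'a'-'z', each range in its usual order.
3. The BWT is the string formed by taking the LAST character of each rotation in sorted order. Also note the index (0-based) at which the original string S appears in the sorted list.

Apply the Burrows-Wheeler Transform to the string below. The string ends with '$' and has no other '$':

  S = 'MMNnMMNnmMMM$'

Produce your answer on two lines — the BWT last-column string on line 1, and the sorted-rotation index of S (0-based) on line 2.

All 13 rotations (rotation i = S[i:]+S[:i]):
  rot[0] = MMNnMMNnmMMM$
  rot[1] = MNnMMNnmMMM$M
  rot[2] = NnMMNnmMMM$MM
  rot[3] = nMMNnmMMM$MMN
  rot[4] = MMNnmMMM$MMNn
  rot[5] = MNnmMMM$MMNnM
  rot[6] = NnmMMM$MMNnMM
  rot[7] = nmMMM$MMNnMMN
  rot[8] = mMMM$MMNnMMNn
  rot[9] = MMM$MMNnMMNnm
  rot[10] = MM$MMNnMMNnmM
  rot[11] = M$MMNnMMNnmMM
  rot[12] = $MMNnMMNnmMMM
Sorted (with $ < everything):
  sorted[0] = $MMNnMMNnmMMM  (last char: 'M')
  sorted[1] = M$MMNnMMNnmMM  (last char: 'M')
  sorted[2] = MM$MMNnMMNnmM  (last char: 'M')
  sorted[3] = MMM$MMNnMMNnm  (last char: 'm')
  sorted[4] = MMNnMMNnmMMM$  (last char: '$')
  sorted[5] = MMNnmMMM$MMNn  (last char: 'n')
  sorted[6] = MNnMMNnmMMM$M  (last char: 'M')
  sorted[7] = MNnmMMM$MMNnM  (last char: 'M')
  sorted[8] = NnMMNnmMMM$MM  (last char: 'M')
  sorted[9] = NnmMMM$MMNnMM  (last char: 'M')
  sorted[10] = mMMM$MMNnMMNn  (last char: 'n')
  sorted[11] = nMMNnmMMM$MMN  (last char: 'N')
  sorted[12] = nmMMM$MMNnMMN  (last char: 'N')
Last column: MMMm$nMMMMnNN
Original string S is at sorted index 4

Answer: MMMm$nMMMMnNN
4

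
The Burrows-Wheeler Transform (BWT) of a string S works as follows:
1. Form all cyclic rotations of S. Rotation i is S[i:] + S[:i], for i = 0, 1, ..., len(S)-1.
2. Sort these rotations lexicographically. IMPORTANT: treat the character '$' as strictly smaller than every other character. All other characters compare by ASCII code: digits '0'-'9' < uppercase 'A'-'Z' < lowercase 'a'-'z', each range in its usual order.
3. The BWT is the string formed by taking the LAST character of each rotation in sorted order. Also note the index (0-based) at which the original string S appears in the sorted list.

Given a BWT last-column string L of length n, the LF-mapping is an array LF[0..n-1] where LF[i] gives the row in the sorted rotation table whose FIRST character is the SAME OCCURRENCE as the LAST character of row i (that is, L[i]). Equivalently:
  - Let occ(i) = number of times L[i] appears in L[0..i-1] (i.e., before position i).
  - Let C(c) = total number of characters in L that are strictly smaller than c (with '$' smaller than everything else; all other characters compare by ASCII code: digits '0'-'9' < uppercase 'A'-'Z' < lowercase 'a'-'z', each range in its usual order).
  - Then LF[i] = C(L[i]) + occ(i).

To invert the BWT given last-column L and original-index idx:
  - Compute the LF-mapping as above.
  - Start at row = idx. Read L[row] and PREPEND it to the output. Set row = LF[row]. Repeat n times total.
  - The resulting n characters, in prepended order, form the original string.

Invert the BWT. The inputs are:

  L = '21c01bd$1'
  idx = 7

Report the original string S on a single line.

Answer: c1011db2$

Derivation:
LF mapping: 5 2 7 1 3 6 8 0 4
Walk LF starting at row 7, prepending L[row]:
  step 1: row=7, L[7]='$', prepend. Next row=LF[7]=0
  step 2: row=0, L[0]='2', prepend. Next row=LF[0]=5
  step 3: row=5, L[5]='b', prepend. Next row=LF[5]=6
  step 4: row=6, L[6]='d', prepend. Next row=LF[6]=8
  step 5: row=8, L[8]='1', prepend. Next row=LF[8]=4
  step 6: row=4, L[4]='1', prepend. Next row=LF[4]=3
  step 7: row=3, L[3]='0', prepend. Next row=LF[3]=1
  step 8: row=1, L[1]='1', prepend. Next row=LF[1]=2
  step 9: row=2, L[2]='c', prepend. Next row=LF[2]=7
Reversed output: c1011db2$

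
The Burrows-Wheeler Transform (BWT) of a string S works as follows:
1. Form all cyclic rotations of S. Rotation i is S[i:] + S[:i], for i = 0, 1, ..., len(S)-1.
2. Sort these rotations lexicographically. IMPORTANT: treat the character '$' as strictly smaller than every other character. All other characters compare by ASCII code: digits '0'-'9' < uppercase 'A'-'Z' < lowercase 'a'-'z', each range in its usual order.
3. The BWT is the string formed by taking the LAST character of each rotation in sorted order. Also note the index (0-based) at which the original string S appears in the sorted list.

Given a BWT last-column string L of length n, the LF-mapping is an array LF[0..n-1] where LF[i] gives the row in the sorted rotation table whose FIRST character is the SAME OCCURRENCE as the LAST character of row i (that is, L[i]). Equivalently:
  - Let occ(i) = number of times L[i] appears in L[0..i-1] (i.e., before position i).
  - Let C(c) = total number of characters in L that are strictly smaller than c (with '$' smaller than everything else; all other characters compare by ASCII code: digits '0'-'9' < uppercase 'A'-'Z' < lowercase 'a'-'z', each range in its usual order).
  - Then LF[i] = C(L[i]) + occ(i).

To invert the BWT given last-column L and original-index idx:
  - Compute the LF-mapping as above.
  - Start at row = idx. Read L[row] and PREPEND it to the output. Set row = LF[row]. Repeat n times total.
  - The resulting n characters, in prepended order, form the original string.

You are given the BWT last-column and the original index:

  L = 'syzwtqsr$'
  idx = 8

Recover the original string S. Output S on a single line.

Answer: zryqtsws$

Derivation:
LF mapping: 3 7 8 6 5 1 4 2 0
Walk LF starting at row 8, prepending L[row]:
  step 1: row=8, L[8]='$', prepend. Next row=LF[8]=0
  step 2: row=0, L[0]='s', prepend. Next row=LF[0]=3
  step 3: row=3, L[3]='w', prepend. Next row=LF[3]=6
  step 4: row=6, L[6]='s', prepend. Next row=LF[6]=4
  step 5: row=4, L[4]='t', prepend. Next row=LF[4]=5
  step 6: row=5, L[5]='q', prepend. Next row=LF[5]=1
  step 7: row=1, L[1]='y', prepend. Next row=LF[1]=7
  step 8: row=7, L[7]='r', prepend. Next row=LF[7]=2
  step 9: row=2, L[2]='z', prepend. Next row=LF[2]=8
Reversed output: zryqtsws$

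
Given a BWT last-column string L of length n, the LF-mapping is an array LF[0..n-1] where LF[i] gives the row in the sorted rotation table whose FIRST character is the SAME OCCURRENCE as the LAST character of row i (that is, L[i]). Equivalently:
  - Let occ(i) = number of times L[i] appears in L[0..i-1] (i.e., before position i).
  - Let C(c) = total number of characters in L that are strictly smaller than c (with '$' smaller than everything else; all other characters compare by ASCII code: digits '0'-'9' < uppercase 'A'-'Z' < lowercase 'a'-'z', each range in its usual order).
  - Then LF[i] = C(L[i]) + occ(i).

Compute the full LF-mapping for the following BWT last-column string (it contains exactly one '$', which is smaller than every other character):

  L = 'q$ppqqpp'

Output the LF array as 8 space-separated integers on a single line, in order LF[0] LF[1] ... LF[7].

Answer: 5 0 1 2 6 7 3 4

Derivation:
Char counts: '$':1, 'p':4, 'q':3
C (first-col start): C('$')=0, C('p')=1, C('q')=5
L[0]='q': occ=0, LF[0]=C('q')+0=5+0=5
L[1]='$': occ=0, LF[1]=C('$')+0=0+0=0
L[2]='p': occ=0, LF[2]=C('p')+0=1+0=1
L[3]='p': occ=1, LF[3]=C('p')+1=1+1=2
L[4]='q': occ=1, LF[4]=C('q')+1=5+1=6
L[5]='q': occ=2, LF[5]=C('q')+2=5+2=7
L[6]='p': occ=2, LF[6]=C('p')+2=1+2=3
L[7]='p': occ=3, LF[7]=C('p')+3=1+3=4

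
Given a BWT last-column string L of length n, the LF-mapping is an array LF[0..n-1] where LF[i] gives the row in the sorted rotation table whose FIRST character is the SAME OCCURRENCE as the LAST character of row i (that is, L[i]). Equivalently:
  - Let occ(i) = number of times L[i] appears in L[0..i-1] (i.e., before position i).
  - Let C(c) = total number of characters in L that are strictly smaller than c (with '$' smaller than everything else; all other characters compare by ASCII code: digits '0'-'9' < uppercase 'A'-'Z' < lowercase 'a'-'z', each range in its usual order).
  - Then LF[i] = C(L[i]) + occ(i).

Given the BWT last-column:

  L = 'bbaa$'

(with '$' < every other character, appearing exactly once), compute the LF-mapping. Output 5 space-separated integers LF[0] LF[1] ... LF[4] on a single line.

Char counts: '$':1, 'a':2, 'b':2
C (first-col start): C('$')=0, C('a')=1, C('b')=3
L[0]='b': occ=0, LF[0]=C('b')+0=3+0=3
L[1]='b': occ=1, LF[1]=C('b')+1=3+1=4
L[2]='a': occ=0, LF[2]=C('a')+0=1+0=1
L[3]='a': occ=1, LF[3]=C('a')+1=1+1=2
L[4]='$': occ=0, LF[4]=C('$')+0=0+0=0

Answer: 3 4 1 2 0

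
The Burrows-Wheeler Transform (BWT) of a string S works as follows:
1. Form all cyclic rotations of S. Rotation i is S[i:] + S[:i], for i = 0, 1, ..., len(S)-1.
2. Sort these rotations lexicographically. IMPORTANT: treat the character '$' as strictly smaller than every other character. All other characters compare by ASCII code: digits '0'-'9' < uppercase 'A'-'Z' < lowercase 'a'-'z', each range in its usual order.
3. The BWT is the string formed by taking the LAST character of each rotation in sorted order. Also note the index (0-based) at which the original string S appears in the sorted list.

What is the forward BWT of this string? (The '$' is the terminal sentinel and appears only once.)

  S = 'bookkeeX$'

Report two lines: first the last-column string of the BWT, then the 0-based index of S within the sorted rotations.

Answer: Xe$ekkoob
2

Derivation:
All 9 rotations (rotation i = S[i:]+S[:i]):
  rot[0] = bookkeeX$
  rot[1] = ookkeeX$b
  rot[2] = okkeeX$bo
  rot[3] = kkeeX$boo
  rot[4] = keeX$book
  rot[5] = eeX$bookk
  rot[6] = eX$bookke
  rot[7] = X$bookkee
  rot[8] = $bookkeeX
Sorted (with $ < everything):
  sorted[0] = $bookkeeX  (last char: 'X')
  sorted[1] = X$bookkee  (last char: 'e')
  sorted[2] = bookkeeX$  (last char: '$')
  sorted[3] = eX$bookke  (last char: 'e')
  sorted[4] = eeX$bookk  (last char: 'k')
  sorted[5] = keeX$book  (last char: 'k')
  sorted[6] = kkeeX$boo  (last char: 'o')
  sorted[7] = okkeeX$bo  (last char: 'o')
  sorted[8] = ookkeeX$b  (last char: 'b')
Last column: Xe$ekkoob
Original string S is at sorted index 2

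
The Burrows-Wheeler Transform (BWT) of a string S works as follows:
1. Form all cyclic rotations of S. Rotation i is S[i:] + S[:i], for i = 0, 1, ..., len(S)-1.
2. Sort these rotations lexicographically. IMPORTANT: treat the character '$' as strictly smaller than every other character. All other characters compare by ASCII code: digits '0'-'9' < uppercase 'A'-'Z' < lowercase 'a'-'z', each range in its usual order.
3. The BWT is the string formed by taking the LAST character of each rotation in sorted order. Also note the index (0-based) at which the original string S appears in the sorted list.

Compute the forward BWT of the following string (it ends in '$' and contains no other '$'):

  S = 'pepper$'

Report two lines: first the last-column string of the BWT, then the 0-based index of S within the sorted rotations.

All 7 rotations (rotation i = S[i:]+S[:i]):
  rot[0] = pepper$
  rot[1] = epper$p
  rot[2] = pper$pe
  rot[3] = per$pep
  rot[4] = er$pepp
  rot[5] = r$peppe
  rot[6] = $pepper
Sorted (with $ < everything):
  sorted[0] = $pepper  (last char: 'r')
  sorted[1] = epper$p  (last char: 'p')
  sorted[2] = er$pepp  (last char: 'p')
  sorted[3] = pepper$  (last char: '$')
  sorted[4] = per$pep  (last char: 'p')
  sorted[5] = pper$pe  (last char: 'e')
  sorted[6] = r$peppe  (last char: 'e')
Last column: rpp$pee
Original string S is at sorted index 3

Answer: rpp$pee
3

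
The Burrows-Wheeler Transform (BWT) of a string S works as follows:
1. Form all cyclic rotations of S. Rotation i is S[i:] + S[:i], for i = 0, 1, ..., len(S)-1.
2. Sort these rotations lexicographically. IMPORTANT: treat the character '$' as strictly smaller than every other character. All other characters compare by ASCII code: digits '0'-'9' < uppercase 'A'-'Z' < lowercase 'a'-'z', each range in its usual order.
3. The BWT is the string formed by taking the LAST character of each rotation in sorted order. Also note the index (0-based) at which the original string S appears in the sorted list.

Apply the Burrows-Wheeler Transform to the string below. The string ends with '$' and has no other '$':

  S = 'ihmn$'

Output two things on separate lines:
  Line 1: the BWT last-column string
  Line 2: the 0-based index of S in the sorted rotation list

All 5 rotations (rotation i = S[i:]+S[:i]):
  rot[0] = ihmn$
  rot[1] = hmn$i
  rot[2] = mn$ih
  rot[3] = n$ihm
  rot[4] = $ihmn
Sorted (with $ < everything):
  sorted[0] = $ihmn  (last char: 'n')
  sorted[1] = hmn$i  (last char: 'i')
  sorted[2] = ihmn$  (last char: '$')
  sorted[3] = mn$ih  (last char: 'h')
  sorted[4] = n$ihm  (last char: 'm')
Last column: ni$hm
Original string S is at sorted index 2

Answer: ni$hm
2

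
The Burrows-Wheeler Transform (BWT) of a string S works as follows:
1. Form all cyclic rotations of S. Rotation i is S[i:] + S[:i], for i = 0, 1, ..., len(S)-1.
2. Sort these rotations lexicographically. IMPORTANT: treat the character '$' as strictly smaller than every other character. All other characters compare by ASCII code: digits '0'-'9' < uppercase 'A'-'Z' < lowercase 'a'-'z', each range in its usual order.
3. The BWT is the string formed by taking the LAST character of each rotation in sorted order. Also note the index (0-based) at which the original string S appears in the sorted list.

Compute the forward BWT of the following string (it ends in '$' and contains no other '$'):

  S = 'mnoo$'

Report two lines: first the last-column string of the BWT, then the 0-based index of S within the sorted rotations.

Answer: o$mon
1

Derivation:
All 5 rotations (rotation i = S[i:]+S[:i]):
  rot[0] = mnoo$
  rot[1] = noo$m
  rot[2] = oo$mn
  rot[3] = o$mno
  rot[4] = $mnoo
Sorted (with $ < everything):
  sorted[0] = $mnoo  (last char: 'o')
  sorted[1] = mnoo$  (last char: '$')
  sorted[2] = noo$m  (last char: 'm')
  sorted[3] = o$mno  (last char: 'o')
  sorted[4] = oo$mn  (last char: 'n')
Last column: o$mon
Original string S is at sorted index 1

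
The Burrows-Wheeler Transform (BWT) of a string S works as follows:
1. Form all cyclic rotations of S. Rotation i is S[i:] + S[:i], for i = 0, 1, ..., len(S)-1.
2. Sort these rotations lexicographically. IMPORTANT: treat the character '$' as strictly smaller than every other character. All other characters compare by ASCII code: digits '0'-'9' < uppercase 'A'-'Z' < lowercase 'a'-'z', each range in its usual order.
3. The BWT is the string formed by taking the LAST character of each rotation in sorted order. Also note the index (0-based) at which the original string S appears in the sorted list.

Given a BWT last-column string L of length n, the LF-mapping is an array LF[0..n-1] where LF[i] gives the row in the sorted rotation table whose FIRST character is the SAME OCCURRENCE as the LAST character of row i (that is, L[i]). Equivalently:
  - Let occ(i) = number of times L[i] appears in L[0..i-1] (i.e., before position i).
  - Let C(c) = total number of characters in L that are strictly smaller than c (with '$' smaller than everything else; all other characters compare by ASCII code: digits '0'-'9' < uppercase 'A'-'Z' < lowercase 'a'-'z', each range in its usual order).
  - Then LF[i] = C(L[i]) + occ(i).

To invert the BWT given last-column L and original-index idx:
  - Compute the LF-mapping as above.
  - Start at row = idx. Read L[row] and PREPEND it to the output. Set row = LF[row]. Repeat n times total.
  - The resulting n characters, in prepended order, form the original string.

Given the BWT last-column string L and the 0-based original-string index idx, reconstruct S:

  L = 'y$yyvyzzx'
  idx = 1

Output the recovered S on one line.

Answer: vyxzzyyy$

Derivation:
LF mapping: 3 0 4 5 1 6 7 8 2
Walk LF starting at row 1, prepending L[row]:
  step 1: row=1, L[1]='$', prepend. Next row=LF[1]=0
  step 2: row=0, L[0]='y', prepend. Next row=LF[0]=3
  step 3: row=3, L[3]='y', prepend. Next row=LF[3]=5
  step 4: row=5, L[5]='y', prepend. Next row=LF[5]=6
  step 5: row=6, L[6]='z', prepend. Next row=LF[6]=7
  step 6: row=7, L[7]='z', prepend. Next row=LF[7]=8
  step 7: row=8, L[8]='x', prepend. Next row=LF[8]=2
  step 8: row=2, L[2]='y', prepend. Next row=LF[2]=4
  step 9: row=4, L[4]='v', prepend. Next row=LF[4]=1
Reversed output: vyxzzyyy$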